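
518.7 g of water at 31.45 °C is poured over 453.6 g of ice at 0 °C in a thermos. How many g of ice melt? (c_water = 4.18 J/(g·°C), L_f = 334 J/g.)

m_melted ≈ 204 g

Cooling the water to 0 °C releases 518.7·4.18·31.45 = 68189 J.
Fully melting the ice requires m_ice L_f = 453.6·334 = 151502 J.
Since 68189 < 151502 J, not all the ice melts; equilibrium is at 0 °C.
m_melt = 68189 / L_f = 204.2 g.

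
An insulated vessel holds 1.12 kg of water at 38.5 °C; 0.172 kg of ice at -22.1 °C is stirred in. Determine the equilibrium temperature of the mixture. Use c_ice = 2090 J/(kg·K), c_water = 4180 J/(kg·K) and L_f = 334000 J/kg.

Let T be the final temperature. ΣQ_i = 0:
warm ice to 0 °C: 0.172·2090·(0 − (-22.1)) = 7944.5; latent heat to melt: 0.172·334000 = 57448; warm the meltwater: 718.96 T; water cools: 1.12·4180·(T − 38.5) = 4681.6(T − 38.5)
5400.6 T = 180242 − 65393 = 114849
T ≈ 21.27 °C (positive, so assuming full melt was valid).

T_f ≈ 21.3 °C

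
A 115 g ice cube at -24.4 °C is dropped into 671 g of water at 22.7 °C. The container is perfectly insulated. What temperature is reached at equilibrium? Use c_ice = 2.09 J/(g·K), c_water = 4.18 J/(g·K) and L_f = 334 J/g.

T_f ≈ 5.9 °C

Net heat exchanged in the isolated system is zero:
ice -24.4→0 °C: 115·2.09·24.4 = 5864.5
  latent heat to melt: 115·334 = 38410
  meltwater 0→T: 115·4.18·T = 480.7 T
  water cools: 671·4.18·(T − 22.7) = 2804.8(T − 22.7)
3285.5 T = 63669 − 44275 = 19394
T ≈ 5.90 °C. Since T > 0 °C, the all-ice-melts assumption holds.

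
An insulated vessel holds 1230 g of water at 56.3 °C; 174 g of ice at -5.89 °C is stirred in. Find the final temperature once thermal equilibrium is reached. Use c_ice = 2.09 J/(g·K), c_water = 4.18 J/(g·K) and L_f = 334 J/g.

T_f ≈ 39.1 °C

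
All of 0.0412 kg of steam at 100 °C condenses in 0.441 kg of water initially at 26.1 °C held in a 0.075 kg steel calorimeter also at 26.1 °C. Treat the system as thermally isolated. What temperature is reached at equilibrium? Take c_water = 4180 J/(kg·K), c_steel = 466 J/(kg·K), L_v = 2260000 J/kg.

Taking heat into each body as positive, Σ m c ΔT = 0:
steam→water at 100 °C releases m L_v = 0.0412·2260000 = 93112
  condensed water 100 °C→T: 172.22(T − 100)
  original water: 1843.4(T − 26.1)
  cup: 34.95(T − 26.1)
2050.5 T = 93112 + 17222 + 49024 = 159358
T ≈ 77.71 °C, under the boiling point, so the assumption holds.

T_f ≈ 77.7 °C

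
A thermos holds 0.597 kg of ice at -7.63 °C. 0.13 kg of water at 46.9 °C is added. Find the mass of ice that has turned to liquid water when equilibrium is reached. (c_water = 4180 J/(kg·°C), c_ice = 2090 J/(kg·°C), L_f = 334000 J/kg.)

m_melted ≈ 0.0478 kg

Water can give up m c ΔT = 0.13×4180×46.9 = 25485 J before reaching 0 °C.
Of that, 0.597×2090×7.63 = 9520.2 J goes to bring the ice to 0 °C, leaving 15965 J.
Fully melting the ice requires m_ice L_f = 0.597×334000 = 199398 J.
Since 15965 < 199398 J, not all the ice melts; equilibrium is at 0 °C.
Mass melted = 15965/334000 ≈ 0.0478 kg.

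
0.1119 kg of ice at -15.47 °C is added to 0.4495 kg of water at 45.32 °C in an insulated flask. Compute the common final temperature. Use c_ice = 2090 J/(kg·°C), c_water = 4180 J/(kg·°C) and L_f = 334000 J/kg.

T_f ≈ 18.8 °C

Sum of m c ΔT and latent-heat terms is zero:
ice -15.47→0 °C: 0.1119·2090·15.47 = 3618
  melt ice: 0.1119·334000 = 37375
  warm the meltwater: 467.74 T
  water: 1878.9(T − 45.32)
2346.7 T = 85152 − 40993 = 44160
T ≈ 18.82 °C (positive, so assuming full melt was valid).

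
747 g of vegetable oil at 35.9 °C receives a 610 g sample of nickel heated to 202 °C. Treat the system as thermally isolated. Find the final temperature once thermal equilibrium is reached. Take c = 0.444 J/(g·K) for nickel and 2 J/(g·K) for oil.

T_f ≈ 61.4 °C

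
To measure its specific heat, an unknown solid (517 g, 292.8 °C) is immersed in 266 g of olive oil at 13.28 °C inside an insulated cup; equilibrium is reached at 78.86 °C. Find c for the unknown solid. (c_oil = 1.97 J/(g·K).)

c ≈ 0.311 J/(g·K)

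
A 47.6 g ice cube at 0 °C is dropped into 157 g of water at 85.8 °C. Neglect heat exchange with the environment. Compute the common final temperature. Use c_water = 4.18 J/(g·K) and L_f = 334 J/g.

Net heat exchanged in the isolated system is zero:
melt ice: 47.6×334 = 15898
  meltwater 0→T: 47.6×4.18×T = 198.97 T
  water: 656.26(T − 85.8)
855.23 T = 56307 − 15898 = 40409
T ≈ 47.25 °C — above 0 °C, consistent with complete melting.

T_f ≈ 47.2 °C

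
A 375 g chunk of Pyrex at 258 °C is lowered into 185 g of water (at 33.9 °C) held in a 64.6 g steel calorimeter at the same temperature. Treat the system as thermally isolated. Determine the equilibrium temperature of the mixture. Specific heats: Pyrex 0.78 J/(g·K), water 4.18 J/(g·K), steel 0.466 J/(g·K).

T_f ≈ 93.7 °C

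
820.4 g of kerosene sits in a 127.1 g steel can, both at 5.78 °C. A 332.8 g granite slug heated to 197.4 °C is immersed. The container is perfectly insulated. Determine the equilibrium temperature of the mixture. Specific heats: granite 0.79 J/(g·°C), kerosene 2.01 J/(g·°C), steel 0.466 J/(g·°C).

T_f ≈ 31.3 °C

Heat gained plus heat lost sum to zero:
332.8·0.79·(T − 197.4) + 820.4·2.01·(T − 5.78) + 127.1·0.466·(T − 5.78) = 0
1971.1 T = 61772
T = 61772/1971.1 ≈ 31.34 °C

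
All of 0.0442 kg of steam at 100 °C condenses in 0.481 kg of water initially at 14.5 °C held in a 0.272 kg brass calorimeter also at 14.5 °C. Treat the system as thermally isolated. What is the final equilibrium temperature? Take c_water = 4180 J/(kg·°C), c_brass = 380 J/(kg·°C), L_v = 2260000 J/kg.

T_f ≈ 64.8 °C

Net heat exchanged in the isolated system is zero:
latent heat released on condensation: 0.0442·2260000 = 99892; condensate cools 100→T: 0.0442·4180·(T − 100) = 184.76(T − 100); original water: 2010.6(T − 14.5); cup: 103.36(T − 14.5)
2298.7 T = 99892 + 18476 + 30652 = 149020
T ≈ 64.83 °C (< 100 °C, so full condensation is consistent).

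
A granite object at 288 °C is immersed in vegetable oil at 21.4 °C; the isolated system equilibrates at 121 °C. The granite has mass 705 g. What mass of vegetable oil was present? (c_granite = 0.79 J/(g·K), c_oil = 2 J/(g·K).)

Conservation of energy gives ΣQ = 0:
705×0.79×(121 − 288) + m×2×(121 − 21.4) = 0
199.2 m = 93011
m = 93011/199.2 ≈ 466.9 g

m ≈ 467 g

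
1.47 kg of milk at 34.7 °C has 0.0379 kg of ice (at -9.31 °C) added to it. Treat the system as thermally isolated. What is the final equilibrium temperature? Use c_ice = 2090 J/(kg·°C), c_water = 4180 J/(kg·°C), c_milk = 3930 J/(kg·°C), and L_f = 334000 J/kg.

Heat gained plus heat lost sum to zero:
warm ice to 0 °C: 0.0379·2090·(0 − (-9.31)) = 737.45; fusion: m_ice L_f = 0.0379·334000 = 12659; warm the meltwater: 158.42 T; milk: 5777.1(T − 34.7)
5935.5 T = 200465 − 13396 = 187069
T ≈ 31.52 °C (positive, so assuming full melt was valid).

T_f ≈ 31.5 °C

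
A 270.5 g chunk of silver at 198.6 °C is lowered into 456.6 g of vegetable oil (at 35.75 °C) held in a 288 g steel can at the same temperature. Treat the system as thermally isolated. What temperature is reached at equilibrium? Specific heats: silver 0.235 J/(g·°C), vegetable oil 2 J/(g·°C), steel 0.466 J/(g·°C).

T_f ≈ 45.1 °C

T_f = Σ m_i c_i T_i / Σ m_i c_i:
T_f = (63.57×198.6 + 913.2×35.75 + 134.21×35.75) / (63.57 + 913.2 + 134.21)
    = 50069 / 1111 ≈ 45.07 °C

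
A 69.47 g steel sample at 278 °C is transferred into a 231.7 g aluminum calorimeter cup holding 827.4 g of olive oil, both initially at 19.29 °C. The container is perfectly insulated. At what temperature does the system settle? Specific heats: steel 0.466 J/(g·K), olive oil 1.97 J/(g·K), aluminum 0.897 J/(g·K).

T_f ≈ 23.8 °C

Setting the total heat transfer to zero:
69.47×0.466×(T − 278) + 827.4×1.97×(T − 19.29) + 231.7×0.897×(T − 19.29) = 0
32.37(T − 278) + 1630(T − 19.29) + 207.83(T − 19.29) = 0
(32.37 + 1630 + 207.83) T = 32.37×278 + 1630×19.29 + 207.83×19.29
T = 44451/1870.2 ≈ 23.77 °C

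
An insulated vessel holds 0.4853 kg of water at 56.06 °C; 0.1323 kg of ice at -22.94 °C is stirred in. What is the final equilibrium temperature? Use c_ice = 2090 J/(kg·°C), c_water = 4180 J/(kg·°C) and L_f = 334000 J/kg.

T_f ≈ 24.5 °C

Net heat exchanged in the isolated system is zero:
ice -22.94→0 °C: 0.1323·2090·22.94 = 6343.1
  fusion: m_ice L_f = 0.1323·334000 = 44188
  warm the meltwater: 553.01 T
  water cools: 0.4853·4180·(T − 56.06) = 2028.6(T − 56.06)
2581.6 T = 113721 − 50531 = 63189
T ≈ 24.48 °C. Since T > 0 °C, the all-ice-melts assumption holds.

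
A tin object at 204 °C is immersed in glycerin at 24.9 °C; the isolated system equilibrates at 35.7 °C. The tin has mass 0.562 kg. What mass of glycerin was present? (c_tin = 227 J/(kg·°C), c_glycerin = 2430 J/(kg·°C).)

Taking heat into each body as positive, Σ m c ΔT = 0:
0.562×227×(35.7 − 204) + m×2430×(35.7 − 24.9) = 0
26244 m = 21471
m = 21471/26244 ≈ 0.8181 kg

m ≈ 0.818 kg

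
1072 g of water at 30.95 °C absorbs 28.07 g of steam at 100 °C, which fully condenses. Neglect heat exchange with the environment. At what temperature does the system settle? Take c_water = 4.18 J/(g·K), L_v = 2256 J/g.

T_f ≈ 46.5 °C

Energy conservation, ΣQ = 0:
condense steam: −28.07·2256 = −63326; condensed water 100 °C→T: 117.33(T − 100); original water: 4481(T − 30.95)
4598.3 T = 63326 + 11733 + 138686 = 213745
T ≈ 46.48 °C — below 100 °C, confirming all the steam condensed.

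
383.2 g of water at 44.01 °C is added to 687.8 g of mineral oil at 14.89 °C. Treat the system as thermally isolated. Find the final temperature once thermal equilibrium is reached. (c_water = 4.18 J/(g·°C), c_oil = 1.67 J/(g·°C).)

T_f ≈ 31.8 °C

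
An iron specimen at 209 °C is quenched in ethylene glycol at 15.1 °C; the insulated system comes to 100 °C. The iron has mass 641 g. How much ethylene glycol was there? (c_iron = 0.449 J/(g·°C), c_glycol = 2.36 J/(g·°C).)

m ≈ 157 g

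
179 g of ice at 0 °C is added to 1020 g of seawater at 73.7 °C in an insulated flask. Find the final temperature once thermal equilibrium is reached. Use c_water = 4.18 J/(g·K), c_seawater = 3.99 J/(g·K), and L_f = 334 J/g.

T_f ≈ 49.8 °C

Energy balance with sensible and latent terms:
latent heat to melt: 179×334 = 59786
  warm the meltwater: 748.22 T
  seawater cools: 1020×3.99×(T − 73.7) = 4069.8(T − 73.7)
4818 T = 299944 − 59786 = 240158
T ≈ 49.85 °C. Since T > 0 °C, the all-ice-melts assumption holds.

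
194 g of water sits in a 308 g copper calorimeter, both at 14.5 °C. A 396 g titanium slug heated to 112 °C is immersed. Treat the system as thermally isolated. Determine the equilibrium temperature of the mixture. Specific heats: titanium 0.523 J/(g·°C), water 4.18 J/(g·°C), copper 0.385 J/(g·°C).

T_f ≈ 32.3 °C

With ΣQ=0 the equilibrium temperature is the m·c-weighted mean:
T_f = (207.11*112 + 810.92*14.5 + 118.58*14.5) / (207.11 + 810.92 + 118.58)
    = 36674 / 1136.6 ≈ 32.27 °C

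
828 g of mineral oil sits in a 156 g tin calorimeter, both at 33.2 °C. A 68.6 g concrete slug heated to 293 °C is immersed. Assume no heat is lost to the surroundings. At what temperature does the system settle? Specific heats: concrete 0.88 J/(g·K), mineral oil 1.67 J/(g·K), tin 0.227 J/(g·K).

T_f ≈ 43.8 °C

Net heat exchanged in the isolated system is zero:
68.6×0.88×(T − 293) + 828×1.67×(T − 33.2) + 156×0.227×(T − 33.2) = 0
1478.5 T = 64771
T = 64771/1478.5 ≈ 43.81 °C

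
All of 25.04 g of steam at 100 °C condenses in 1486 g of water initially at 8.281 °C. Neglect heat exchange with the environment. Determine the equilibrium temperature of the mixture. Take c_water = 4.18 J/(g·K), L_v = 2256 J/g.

T_f ≈ 18.7 °C

Sum of m c ΔT and latent-heat terms is zero:
latent heat released on condensation: 25.04×2256 = 56490; condensate cools 100→T: 25.04×4.18×(T − 100) = 104.67(T − 100); original water: 6211.5(T − 8.281)
6316.1 T = 56490 + 10467 + 51437 = 118394
T ≈ 18.74 °C — below 100 °C, confirming all the steam condensed.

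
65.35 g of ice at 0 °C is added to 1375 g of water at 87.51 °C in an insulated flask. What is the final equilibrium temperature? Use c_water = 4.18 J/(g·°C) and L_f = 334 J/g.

T_f ≈ 79.9 °C

Net heat exchanged in the isolated system is zero:
fusion: m_ice L_f = 65.35×334 = 21827; warm the meltwater: 273.16 T; water cools: 1375×4.18×(T − 87.51) = 5747.5(T − 87.51)
6020.7 T = 502964 − 21827 = 481137
T ≈ 79.91 °C (positive, so assuming full melt was valid).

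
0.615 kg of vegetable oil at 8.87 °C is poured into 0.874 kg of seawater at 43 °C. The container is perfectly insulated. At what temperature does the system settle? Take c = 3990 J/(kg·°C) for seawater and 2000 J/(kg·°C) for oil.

T_f ≈ 34.1 °C

Setting the total heat transfer to zero:
0.874*3990*(T − 43) + 0.615*2000*(T − 8.87) = 0
4717.3 T = 160862
T = 160862 / 4717.3 = 34.1 °C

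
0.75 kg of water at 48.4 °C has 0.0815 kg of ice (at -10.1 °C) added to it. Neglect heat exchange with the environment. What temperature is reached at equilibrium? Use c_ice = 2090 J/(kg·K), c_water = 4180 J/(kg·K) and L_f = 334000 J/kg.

Net heat exchanged in the isolated system is zero:
ice -10.1→0 °C: 0.0815·2090·10.1 = 1720.4; melt ice: 0.0815·334000 = 27221; meltwater 0→T: 0.0815·4180·T = 340.67 T; water cools: 0.75·4180·(T − 48.4) = 3135(T − 48.4)
3475.7 T = 151734 − 28941 = 122793
T ≈ 35.33 °C (positive, so assuming full melt was valid).

T_f ≈ 35.3 °C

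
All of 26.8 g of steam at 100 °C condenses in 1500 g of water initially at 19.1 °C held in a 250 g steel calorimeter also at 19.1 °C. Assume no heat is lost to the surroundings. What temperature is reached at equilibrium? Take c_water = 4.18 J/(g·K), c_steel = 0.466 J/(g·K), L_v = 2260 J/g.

Let T be the final temperature. ΣQ_i = 0:
condense steam: −26.8·2260 = −60568
  condensate cools 100→T: 26.8·4.18·(T − 100) = 112.02(T − 100)
  original water: 6270(T − 19.1)
  cup: 116.5(T − 19.1)
6498.5 T = 60568 + 11202 + 121982 = 193753
T ≈ 29.81 °C — below 100 °C, confirming all the steam condensed.

T_f ≈ 29.8 °C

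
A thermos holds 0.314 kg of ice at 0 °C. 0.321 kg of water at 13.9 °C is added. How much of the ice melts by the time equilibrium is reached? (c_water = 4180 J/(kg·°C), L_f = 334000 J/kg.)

Water can give up m c ΔT = 0.321·4180·13.9 = 18651 J before reaching 0 °C.
To melt every bit of ice: 0.314·334000 = 104876 J.
18651 J < 104876 J, so only part of the ice melts and the system sits at 0 °C.
m_melted·334000 = 18651  ⇒  m_melted ≈ 0.05584 kg.

m_melted ≈ 0.0558 kg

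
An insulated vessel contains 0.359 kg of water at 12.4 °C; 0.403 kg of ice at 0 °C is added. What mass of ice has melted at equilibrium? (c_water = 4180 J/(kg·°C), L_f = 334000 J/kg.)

Water can give up m c ΔT = 0.359·4180·12.4 = 18608 J before reaching 0 °C.
Melting all 0.403 kg of ice would need 0.403·334000 = 134602 J.
18608 J < 134602 J, so only part of the ice melts and the system sits at 0 °C.
m_melted·334000 = 18608  ⇒  m_melted ≈ 0.05571 kg.

m_melted ≈ 0.0557 kg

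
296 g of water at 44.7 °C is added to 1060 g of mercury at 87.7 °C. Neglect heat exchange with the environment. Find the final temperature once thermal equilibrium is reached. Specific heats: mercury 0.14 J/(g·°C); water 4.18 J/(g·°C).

T_f ≈ 49.3 °C

Heat lost by the mercury equals heat gained by the water:
1060×0.14×(87.7 − T) = 296×4.18×(T − 44.7)
148.4(87.7 − T) = 1237.3(T − 44.7)
1385.7 T = 68321  ⇒  T ≈ 49.31 °C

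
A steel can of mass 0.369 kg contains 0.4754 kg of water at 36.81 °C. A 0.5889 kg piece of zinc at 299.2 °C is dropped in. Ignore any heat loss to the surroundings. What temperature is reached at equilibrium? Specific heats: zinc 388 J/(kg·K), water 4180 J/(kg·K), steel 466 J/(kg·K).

T_f ≈ 61.9 °C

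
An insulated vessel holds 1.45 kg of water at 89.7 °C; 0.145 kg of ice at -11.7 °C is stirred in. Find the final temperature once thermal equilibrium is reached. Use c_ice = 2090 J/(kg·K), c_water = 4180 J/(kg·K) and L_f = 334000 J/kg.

Energy conservation, ΣQ = 0:
warm ice to 0 °C: 0.145·2090·(0 − (-11.7)) = 3545.7; melt ice: 0.145·334000 = 48430; warm the meltwater: 606.1 T; water: 6061(T − 89.7)
6667.1 T = 543672 − 51976 = 491696
T ≈ 73.75 °C. Since T > 0 °C, the all-ice-melts assumption holds.

T_f ≈ 73.7 °C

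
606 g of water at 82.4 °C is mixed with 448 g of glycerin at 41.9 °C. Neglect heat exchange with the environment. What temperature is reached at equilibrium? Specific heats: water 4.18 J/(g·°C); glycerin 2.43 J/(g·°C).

T_f ≈ 70.2 °C

T_f = Σ m_i c_i T_i / Σ m_i c_i:
T_f = (2533.1*82.4 + 1088.6*41.9) / (2533.1 + 1088.6)
    = 254340 / 3621.7 ≈ 70.23 °C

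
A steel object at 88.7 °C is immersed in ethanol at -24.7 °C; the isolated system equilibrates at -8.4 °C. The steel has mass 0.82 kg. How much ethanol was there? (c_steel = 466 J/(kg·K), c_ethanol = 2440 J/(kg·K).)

Heat gained plus heat lost sum to zero:
0.82·466·(-8.4 − 88.7) + m·2440·(-8.4 − (-24.7)) = 0
39772 m = 37104
m = 37104/39772 ≈ 0.9329 kg

m ≈ 0.933 kg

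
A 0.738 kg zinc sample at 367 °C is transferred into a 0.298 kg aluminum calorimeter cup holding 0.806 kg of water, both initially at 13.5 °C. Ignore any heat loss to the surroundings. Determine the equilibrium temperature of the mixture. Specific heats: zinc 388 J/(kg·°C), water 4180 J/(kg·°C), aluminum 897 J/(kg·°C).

Heat gained plus heat lost sum to zero:
0.738*388*(T − 367) + 0.806*4180*(T − 13.5) + 0.298*897*(T − 13.5) = 0
3922.7 T = 154179
T ≈ 39.30 °C

T_f ≈ 39.3 °C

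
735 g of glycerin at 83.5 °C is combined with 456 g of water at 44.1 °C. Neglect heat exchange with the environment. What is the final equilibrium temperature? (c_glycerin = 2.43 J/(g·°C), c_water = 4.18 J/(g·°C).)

T_f ≈ 63.2 °C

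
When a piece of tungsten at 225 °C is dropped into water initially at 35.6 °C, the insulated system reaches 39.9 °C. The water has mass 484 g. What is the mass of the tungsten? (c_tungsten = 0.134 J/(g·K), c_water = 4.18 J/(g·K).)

Heat lost by the tungsten = heat gained by the water:
m·0.134·(225 − 39.9) = 484·4.18·(39.9 − 35.6)
24.8 m = 8699.4  ⇒  m ≈ 350.7 g

m ≈ 351 g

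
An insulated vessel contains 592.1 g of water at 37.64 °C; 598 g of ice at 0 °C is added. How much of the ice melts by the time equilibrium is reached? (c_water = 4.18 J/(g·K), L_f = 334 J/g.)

m_melted ≈ 279 g

Heat available from the water dropping to 0 °C: 592.1·4.18·37.64 = 93158 J.
Melting all 598 g of ice would need 598·334 = 199732 J.
93158 J < 199732 J, so only part of the ice melts and the system sits at 0 °C.
m_melt = 93158 / L_f = 278.9 g.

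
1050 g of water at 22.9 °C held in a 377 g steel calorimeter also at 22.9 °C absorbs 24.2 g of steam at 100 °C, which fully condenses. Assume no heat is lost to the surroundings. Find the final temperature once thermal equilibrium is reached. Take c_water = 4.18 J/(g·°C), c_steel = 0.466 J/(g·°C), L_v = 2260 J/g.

Taking heat into each body as positive, Σ m c ΔT = 0:
steam→water at 100 °C releases m L_v = 24.2·2260 = 54692
  condensed water 100 °C→T: 101.16(T − 100)
  water warms: 1050·4.18·(T − 22.9) = 4389(T − 22.9)
  cup: 175.68(T − 22.9)
4665.8 T = 54692 + 10116 + 104531 = 169339
T ≈ 36.29 °C — below 100 °C, confirming all the steam condensed.

T_f ≈ 36.3 °C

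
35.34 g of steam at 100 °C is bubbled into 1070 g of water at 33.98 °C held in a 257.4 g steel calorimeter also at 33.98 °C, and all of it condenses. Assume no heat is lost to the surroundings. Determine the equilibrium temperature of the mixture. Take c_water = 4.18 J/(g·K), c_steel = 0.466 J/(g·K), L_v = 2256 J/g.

Conservation of energy gives ΣQ = 0:
latent heat released on condensation: 35.34×2256 = 79727; condensed water 100 °C→T: 147.72(T − 100); water warms: 1070×4.18×(T − 33.98) = 4472.6(T − 33.98); cup: 119.95(T − 33.98)
4740.3 T = 79727 + 14772 + 156055 = 250554
T ≈ 52.86 °C — below 100 °C, confirming all the steam condensed.

T_f ≈ 52.9 °C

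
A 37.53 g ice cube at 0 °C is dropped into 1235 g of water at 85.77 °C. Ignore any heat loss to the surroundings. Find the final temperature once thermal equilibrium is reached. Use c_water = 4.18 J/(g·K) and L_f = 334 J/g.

T_f ≈ 80.9 °C

Net heat exchanged in the isolated system is zero:
melt ice: 37.53×334 = 12535; warm the meltwater: 156.88 T; water: 5162.3(T − 85.77)
5319.2 T = 442770 − 12535 = 430235
T ≈ 80.88 °C — above 0 °C, consistent with complete melting.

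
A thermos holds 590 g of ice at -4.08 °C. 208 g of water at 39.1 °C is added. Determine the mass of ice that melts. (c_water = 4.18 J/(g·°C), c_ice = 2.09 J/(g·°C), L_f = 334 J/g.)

Water can give up m c ΔT = 208×4.18×39.1 = 33995 J before reaching 0 °C.
Warming the ice to 0 °C takes 590×2.09×4.08 = 5031 J, leaving 28964 J for melting.
To melt every bit of ice: 590×334 = 197060 J.
28964 J < 197060 J, so only part of the ice melts and the system sits at 0 °C.
m_melted×334 = 28964  ⇒  m_melted ≈ 86.72 g.

m_melted ≈ 86.7 g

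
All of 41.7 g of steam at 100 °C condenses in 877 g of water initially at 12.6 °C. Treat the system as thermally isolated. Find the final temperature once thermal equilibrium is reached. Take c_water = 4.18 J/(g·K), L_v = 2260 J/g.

Conservation of energy gives ΣQ = 0:
condense steam: −41.7×2260 = −94242
  condensed water 100 °C→T: 174.31(T − 100)
  original water: 3665.9(T − 12.6)
3840.2 T = 94242 + 17431 + 46190 = 157862
T ≈ 41.11 °C — below 100 °C, confirming all the steam condensed.

T_f ≈ 41.1 °C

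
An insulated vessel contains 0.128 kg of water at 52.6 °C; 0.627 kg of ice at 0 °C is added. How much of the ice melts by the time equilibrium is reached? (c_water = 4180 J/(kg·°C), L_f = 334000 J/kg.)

Water can give up m c ΔT = 0.128×4180×52.6 = 28143 J before reaching 0 °C.
Fully melting the ice requires m_ice L_f = 0.627×334000 = 209418 J.
Since 28143 < 209418 J, not all the ice melts; equilibrium is at 0 °C.
m_melt = 28143 / L_f = 0.08426 kg.

m_melted ≈ 0.0843 kg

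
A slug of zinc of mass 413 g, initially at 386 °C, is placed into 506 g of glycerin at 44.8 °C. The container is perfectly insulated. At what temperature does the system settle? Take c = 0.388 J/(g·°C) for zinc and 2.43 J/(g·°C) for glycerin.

T_f ≈ 84.1 °C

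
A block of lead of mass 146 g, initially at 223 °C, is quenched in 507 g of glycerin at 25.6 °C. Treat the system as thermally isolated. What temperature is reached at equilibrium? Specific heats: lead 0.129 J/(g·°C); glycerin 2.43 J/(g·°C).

T_f ≈ 28.6 °C

Let T be the final temperature. ΣQ_i = 0:
146·0.129·(T − 223) + 507·2.43·(T − 25.6) = 0
18.83(T − 223) + 1232(T − 25.6) = 0
1250.8 T = 35739
T ≈ 28.57 °C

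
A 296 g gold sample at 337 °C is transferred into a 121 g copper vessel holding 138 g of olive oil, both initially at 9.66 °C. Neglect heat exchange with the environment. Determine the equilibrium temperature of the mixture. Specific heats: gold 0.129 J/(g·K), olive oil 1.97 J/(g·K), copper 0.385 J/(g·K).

T_f ≈ 44.7 °C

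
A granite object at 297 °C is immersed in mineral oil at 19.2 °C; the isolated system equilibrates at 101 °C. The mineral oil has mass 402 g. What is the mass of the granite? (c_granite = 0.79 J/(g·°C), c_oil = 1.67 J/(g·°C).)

m ≈ 355 g

Heat lost by the granite = heat gained by the oil:
m×0.79×(297 − 101) = 402×1.67×(101 − 19.2)
154.84 m = 54916  ⇒  m ≈ 354.7 g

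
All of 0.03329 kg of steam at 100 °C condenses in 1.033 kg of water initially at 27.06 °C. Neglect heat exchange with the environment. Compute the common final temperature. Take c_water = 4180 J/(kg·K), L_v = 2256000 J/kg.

T_f ≈ 46.2 °C

Setting the total heat transfer to zero:
steam→water at 100 °C releases m L_v = 0.03329×2256000 = 75102
  condensed water 100 °C→T: 139.15(T − 100)
  water warms: 1.033×4180×(T − 27.06) = 4317.9(T − 27.06)
4457.1 T = 75102 + 13915 + 116843 = 205861
T ≈ 46.19 °C (< 100 °C, so full condensation is consistent).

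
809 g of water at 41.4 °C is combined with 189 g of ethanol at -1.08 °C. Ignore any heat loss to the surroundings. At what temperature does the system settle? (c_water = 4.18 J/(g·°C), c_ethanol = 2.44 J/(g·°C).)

T_f ≈ 36.3 °C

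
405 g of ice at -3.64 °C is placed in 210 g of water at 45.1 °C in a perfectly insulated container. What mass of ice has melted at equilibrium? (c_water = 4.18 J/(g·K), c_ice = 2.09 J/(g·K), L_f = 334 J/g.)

Cooling the water to 0 °C releases 210·4.18·45.1 = 39589 J.
Warming the ice to 0 °C takes 405·2.09·3.64 = 3081.1 J, leaving 36508 J for melting.
Fully melting the ice requires m_ice L_f = 405·334 = 135270 J.
Since 36508 < 135270 J, not all the ice melts; equilibrium is at 0 °C.
Mass melted = 36508/334 ≈ 109.3 g.

m_melted ≈ 109 g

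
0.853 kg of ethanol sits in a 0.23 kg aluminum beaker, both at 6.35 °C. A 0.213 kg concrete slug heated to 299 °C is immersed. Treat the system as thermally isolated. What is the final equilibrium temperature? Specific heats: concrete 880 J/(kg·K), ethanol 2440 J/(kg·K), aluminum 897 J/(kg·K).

T_f ≈ 28.5 °C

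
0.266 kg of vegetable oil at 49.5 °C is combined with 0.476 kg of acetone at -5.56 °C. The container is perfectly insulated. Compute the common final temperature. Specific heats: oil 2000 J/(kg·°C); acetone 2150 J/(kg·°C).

With ΣQ=0 the equilibrium temperature is the m·c-weighted mean:
T_f = (532·49.5 + 1023.4·(-5.56)) / (532 + 1023.4)
    = 20644 / 1555.4 ≈ 13.27 °C

T_f ≈ 13.3 °C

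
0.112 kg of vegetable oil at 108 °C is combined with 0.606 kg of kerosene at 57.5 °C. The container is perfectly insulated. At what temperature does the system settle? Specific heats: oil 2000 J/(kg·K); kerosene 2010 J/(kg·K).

T_f ≈ 65.3 °C

T_f = Σ m_i c_i T_i / Σ m_i c_i:
T_f = (224*108 + 1218.1*57.5) / (224 + 1218.1)
    = 94230 / 1442.1 ≈ 65.34 °C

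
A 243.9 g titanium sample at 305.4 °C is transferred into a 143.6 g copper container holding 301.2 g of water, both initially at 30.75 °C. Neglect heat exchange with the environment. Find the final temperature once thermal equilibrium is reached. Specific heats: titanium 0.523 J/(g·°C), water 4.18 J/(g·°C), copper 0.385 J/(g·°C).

T_f ≈ 55.0 °C

With ΣQ=0 the equilibrium temperature is the m·c-weighted mean:
T_f = (127.56·305.4 + 1259·30.75 + 55.29·30.75) / (127.56 + 1259 + 55.29)
    = 79372 / 1441.9 ≈ 55.05 °C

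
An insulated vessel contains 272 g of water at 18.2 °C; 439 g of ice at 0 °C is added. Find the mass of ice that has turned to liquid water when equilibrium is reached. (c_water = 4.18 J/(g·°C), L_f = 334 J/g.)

Water can give up m c ΔT = 272×4.18×18.2 = 20693 J before reaching 0 °C.
Fully melting the ice requires m_ice L_f = 439×334 = 146626 J.
That's not enough to melt it all — equilibrium is at 0 °C with ice remaining.
m_melt = 20693 / L_f = 61.95 g.

m_melted ≈ 62 g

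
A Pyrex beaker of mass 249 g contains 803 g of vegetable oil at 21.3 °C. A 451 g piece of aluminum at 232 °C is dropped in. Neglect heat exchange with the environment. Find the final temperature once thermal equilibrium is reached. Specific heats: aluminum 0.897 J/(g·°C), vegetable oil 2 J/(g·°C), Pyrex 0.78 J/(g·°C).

Let T be the final temperature. ΣQ_i = 0:
451·0.897·(T − 232) + 803·2·(T − 21.3) + 249·0.78·(T − 21.3) = 0
(404.55 + 1606 + 194.22) T = 404.55·232 + 1606·21.3 + 194.22·21.3
T = 132200 / 2204.8 = 60 °C

T_f ≈ 60.0 °C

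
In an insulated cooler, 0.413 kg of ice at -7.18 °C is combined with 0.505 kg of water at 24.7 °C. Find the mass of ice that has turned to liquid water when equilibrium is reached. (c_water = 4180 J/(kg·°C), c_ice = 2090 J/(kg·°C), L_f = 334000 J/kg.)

m_melted ≈ 0.138 kg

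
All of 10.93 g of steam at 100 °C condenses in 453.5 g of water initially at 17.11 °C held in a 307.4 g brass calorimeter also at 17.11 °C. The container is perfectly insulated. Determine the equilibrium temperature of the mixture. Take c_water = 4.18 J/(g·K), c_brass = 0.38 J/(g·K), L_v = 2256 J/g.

Let T be the final temperature. ΣQ_i = 0:
latent heat released on condensation: 10.93·2256 = 24658
  condensate cools 100→T: 10.93·4.18·(T − 100) = 45.69(T − 100)
  water warms: 453.5·4.18·(T − 17.11) = 1895.6(T − 17.11)
  brass cup: 307.4·0.38·(T − 17.11) = 116.81(T − 17.11)
2058.1 T = 24658 + 4568.7 + 34433 = 63660
T ≈ 30.93 °C, under the boiling point, so the assumption holds.

T_f ≈ 30.9 °C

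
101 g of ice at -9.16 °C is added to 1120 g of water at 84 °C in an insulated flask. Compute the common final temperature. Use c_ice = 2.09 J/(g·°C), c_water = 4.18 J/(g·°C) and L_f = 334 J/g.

T_f ≈ 70.1 °C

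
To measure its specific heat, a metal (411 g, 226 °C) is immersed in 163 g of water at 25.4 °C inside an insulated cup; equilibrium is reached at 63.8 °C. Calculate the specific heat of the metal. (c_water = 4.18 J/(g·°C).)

Heat lost by the metal = heat gained by the water:
411×c×(226 − 63.8) = 163×4.18×(63.8 − 25.4)
66664 c = 26163  ⇒  c ≈ 0.3925 J/(g·°C)

c ≈ 0.392 J/(g·°C)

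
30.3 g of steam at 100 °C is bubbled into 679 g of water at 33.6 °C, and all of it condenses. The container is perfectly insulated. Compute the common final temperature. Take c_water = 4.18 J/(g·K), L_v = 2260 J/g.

T_f ≈ 59.5 °C

Heat gained plus heat lost sum to zero:
latent heat released on condensation: 30.3×2260 = 68478
  condensate cools 100→T: 30.3×4.18×(T − 100) = 126.65(T − 100)
  water warms: 679×4.18×(T − 33.6) = 2838.2(T − 33.6)
2964.9 T = 68478 + 12665 + 95364 = 176508
T ≈ 59.53 °C — below 100 °C, confirming all the steam condensed.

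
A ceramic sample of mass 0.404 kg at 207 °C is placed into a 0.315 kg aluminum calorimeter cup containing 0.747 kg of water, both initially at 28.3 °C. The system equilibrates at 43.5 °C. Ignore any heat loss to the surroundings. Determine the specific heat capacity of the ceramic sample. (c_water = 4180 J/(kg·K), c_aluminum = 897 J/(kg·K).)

Let T be the final temperature. ΣQ_i = 0:
0.404·c·(43.5 − 207) + 0.747·4180·(43.5 − 28.3) + 0.315·897·(43.5 − 28.3) = 0
-66.05 c = -51756
c = -51756/-66.05 ≈ 783.5 J/(kg·K)

c ≈ 784 J/(kg·K)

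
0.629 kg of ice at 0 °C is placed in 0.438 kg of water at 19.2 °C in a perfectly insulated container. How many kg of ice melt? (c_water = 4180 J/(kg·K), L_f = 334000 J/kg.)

m_melted ≈ 0.105 kg

Water can give up m c ΔT = 0.438×4180×19.2 = 35152 J before reaching 0 °C.
Melting all 0.629 kg of ice would need 0.629×334000 = 210086 J.
That's not enough to melt it all — equilibrium is at 0 °C with ice remaining.
m_melt = 35152 / L_f = 0.1052 kg.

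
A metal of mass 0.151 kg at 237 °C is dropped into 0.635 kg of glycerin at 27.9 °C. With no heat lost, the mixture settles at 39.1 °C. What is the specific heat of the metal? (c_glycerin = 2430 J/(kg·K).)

Taking heat into each body as positive, Σ m c ΔT = 0:
0.151·c·(39.1 − 237) + 0.635·2430·(39.1 − 27.9) = 0
-29.88 c = -17282
c = -17282/-29.88 ≈ 578.3 J/(kg·K)

c ≈ 578 J/(kg·K)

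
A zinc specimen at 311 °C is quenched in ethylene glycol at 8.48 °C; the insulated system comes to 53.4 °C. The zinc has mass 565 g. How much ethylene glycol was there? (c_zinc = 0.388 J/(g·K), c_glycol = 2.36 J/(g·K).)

m ≈ 533 g

|Q_zinc| = |Q_glycol|:
565×0.388×(311 − 53.4) = m×2.36×(53.4 − 8.48)
106.01 m = 56471  ⇒  m ≈ 532.7 g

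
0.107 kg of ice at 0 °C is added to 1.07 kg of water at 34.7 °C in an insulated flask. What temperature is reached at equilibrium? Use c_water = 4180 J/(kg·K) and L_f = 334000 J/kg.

T_f ≈ 24.3 °C

Energy balance with sensible and latent terms:
fusion: m_ice L_f = 0.107×334000 = 35738; warm the meltwater: 447.26 T; water cools: 1.07×4180×(T − 34.7) = 4472.6(T − 34.7)
4919.9 T = 155199 − 35738 = 119461
T ≈ 24.28 °C. Since T > 0 °C, the all-ice-melts assumption holds.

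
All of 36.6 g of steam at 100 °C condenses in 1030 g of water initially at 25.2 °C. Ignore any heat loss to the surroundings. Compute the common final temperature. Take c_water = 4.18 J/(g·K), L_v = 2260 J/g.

Conservation of energy gives ΣQ = 0:
latent heat released on condensation: 36.6×2260 = 82716
  condensed water 100 °C→T: 152.99(T − 100)
  original water: 4305.4(T − 25.2)
4458.4 T = 82716 + 15299 + 108496 = 206511
T ≈ 46.32 °C — below 100 °C, confirming all the steam condensed.

T_f ≈ 46.3 °C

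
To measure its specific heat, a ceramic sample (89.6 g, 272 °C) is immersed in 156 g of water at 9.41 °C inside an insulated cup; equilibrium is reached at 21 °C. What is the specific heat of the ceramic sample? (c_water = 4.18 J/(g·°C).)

Conservation of energy gives ΣQ = 0:
89.6·c·(21 − 272) + 156·4.18·(21 − 9.41) = 0
-22490 c = -7557.6
c = -7557.6/-22490 ≈ 0.336 J/(g·°C)

c ≈ 0.336 J/(g·°C)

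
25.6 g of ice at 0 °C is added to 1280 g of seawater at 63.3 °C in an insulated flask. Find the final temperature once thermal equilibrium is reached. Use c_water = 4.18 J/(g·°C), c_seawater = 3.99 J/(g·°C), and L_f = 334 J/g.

Let T be the final temperature. ΣQ_i = 0:
fusion: m_ice L_f = 25.6×334 = 8550.4; meltwater 0→T: 25.6×4.18×T = 107.01 T; seawater: 5107.2(T − 63.3)
5214.2 T = 323286 − 8550.4 = 314735
T ≈ 60.36 °C — above 0 °C, consistent with complete melting.

T_f ≈ 60.4 °C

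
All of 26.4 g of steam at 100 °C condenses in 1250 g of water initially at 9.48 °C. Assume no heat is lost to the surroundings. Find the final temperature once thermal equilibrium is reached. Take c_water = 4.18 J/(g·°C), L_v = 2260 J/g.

T_f ≈ 22.5 °C

Energy balance with sensible and latent terms:
latent heat released on condensation: 26.4×2260 = 59664; condensed water 100 °C→T: 110.35(T − 100); water warms: 1250×4.18×(T − 9.48) = 5225(T − 9.48)
5335.4 T = 59664 + 11035 + 49533 = 120232
T ≈ 22.54 °C (< 100 °C, so full condensation is consistent).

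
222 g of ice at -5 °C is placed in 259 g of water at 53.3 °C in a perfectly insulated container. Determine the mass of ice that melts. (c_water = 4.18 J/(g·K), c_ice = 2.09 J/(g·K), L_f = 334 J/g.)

Cooling the water to 0 °C releases 259·4.18·53.3 = 57704 J.
Of that, 222·2.09·5 = 2319.9 J goes to bring the ice to 0 °C, leaving 55384 J.
Fully melting the ice requires m_ice L_f = 222·334 = 74148 J.
Since 55384 < 74148 J, not all the ice melts; equilibrium is at 0 °C.
m_melt = 55384 / L_f = 165.8 g.

m_melted ≈ 166 g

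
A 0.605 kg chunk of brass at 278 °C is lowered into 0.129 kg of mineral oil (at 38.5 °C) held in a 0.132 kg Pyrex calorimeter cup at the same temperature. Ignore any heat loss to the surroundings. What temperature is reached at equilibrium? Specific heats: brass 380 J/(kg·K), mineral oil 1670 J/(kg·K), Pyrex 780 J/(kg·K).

T_f ≈ 138.9 °C

Energy conservation, ΣQ = 0:
0.605·380·(T − 278) + 0.129·1670·(T − 38.5) + 0.132·780·(T − 38.5) = 0
229.9(T − 278) + 215.43(T − 38.5) + 102.96(T − 38.5) = 0
548.29 T = 76170
T ≈ 138.92 °C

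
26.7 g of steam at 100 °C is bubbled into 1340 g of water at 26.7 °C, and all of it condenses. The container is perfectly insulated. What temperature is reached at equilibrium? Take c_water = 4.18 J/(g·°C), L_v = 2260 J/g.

T_f ≈ 38.7 °C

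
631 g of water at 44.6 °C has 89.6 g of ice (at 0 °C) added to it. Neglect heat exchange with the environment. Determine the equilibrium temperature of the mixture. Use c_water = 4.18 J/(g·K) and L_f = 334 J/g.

T_f ≈ 29.1 °C

Conservation of energy gives ΣQ = 0:
latent heat to melt: 89.6×334 = 29926; meltwater 0→T: 89.6×4.18×T = 374.53 T; water: 2637.6(T − 44.6)
3012.1 T = 117636 − 29926 = 87710
T ≈ 29.12 °C — above 0 °C, consistent with complete melting.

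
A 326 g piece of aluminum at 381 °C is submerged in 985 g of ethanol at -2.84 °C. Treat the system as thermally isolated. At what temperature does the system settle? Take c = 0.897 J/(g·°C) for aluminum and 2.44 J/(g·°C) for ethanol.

T_f ≈ 38.8 °C

Setting the total heat transfer to zero:
326*0.897*(T − 381) + 985*2.44*(T − (-2.84)) = 0
292.42(T − 381) + 2403.4(T − (-2.84)) = 0
(292.42 + 2403.4) T = 292.42*381 + 2403.4*(-2.84)
T = 104587/2695.8 ≈ 38.80 °C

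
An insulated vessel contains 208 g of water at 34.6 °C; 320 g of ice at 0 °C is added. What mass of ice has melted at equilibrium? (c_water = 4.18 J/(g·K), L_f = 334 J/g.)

m_melted ≈ 90.1 g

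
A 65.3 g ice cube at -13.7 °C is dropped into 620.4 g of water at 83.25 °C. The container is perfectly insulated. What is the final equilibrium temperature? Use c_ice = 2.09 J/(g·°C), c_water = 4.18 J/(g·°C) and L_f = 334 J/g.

T_f ≈ 67.1 °C

Conservation of energy gives ΣQ = 0:
warm ice to 0 °C: 65.3×2.09×(0 − (-13.7)) = 1869.7
  latent heat to melt: 65.3×334 = 21810
  warm the meltwater: 272.95 T
  water cools: 620.4×4.18×(T − 83.25) = 2593.3(T − 83.25)
2866.2 T = 215890 − 23680 = 192210
T ≈ 67.06 °C — above 0 °C, consistent with complete melting.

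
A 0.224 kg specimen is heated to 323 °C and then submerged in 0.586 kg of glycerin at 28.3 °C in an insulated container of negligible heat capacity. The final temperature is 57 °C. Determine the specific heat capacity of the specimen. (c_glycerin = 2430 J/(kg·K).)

c ≈ 686 J/(kg·K)

Heat gained plus heat lost sum to zero:
0.224·c·(57 − 323) + 0.586·2430·(57 − 28.3) = 0
-59.58 c = -40868
c = -40868/-59.58 ≈ 685.9 J/(kg·K)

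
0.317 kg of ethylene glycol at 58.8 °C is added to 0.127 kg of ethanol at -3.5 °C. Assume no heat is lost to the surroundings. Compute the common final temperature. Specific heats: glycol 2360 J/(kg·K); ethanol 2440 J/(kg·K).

|Q_glycol| = |Q_ethanol|:
0.317*2360*(58.8 − T) = 0.127*2440*(T − (-3.5))
748.12(58.8 − T) = 309.88(T − (-3.5))
1058 T = 42905  ⇒  T ≈ 40.55 °C

T_f ≈ 40.6 °C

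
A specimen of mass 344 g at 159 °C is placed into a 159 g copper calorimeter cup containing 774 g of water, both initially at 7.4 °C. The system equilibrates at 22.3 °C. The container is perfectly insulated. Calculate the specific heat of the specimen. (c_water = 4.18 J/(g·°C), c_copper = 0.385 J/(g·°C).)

Taking heat into each body as positive, Σ m c ΔT = 0:
344×c×(22.3 − 159) + 774×4.18×(22.3 − 7.4) + 159×0.385×(22.3 − 7.4) = 0
-47025 c = -49118
c = -49118/-47025 ≈ 1.045 J/(g·°C)

c ≈ 1.04 J/(g·°C)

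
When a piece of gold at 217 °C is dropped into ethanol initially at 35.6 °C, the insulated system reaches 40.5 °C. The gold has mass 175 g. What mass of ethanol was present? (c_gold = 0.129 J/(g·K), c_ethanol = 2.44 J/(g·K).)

|Q_gold| = |Q_ethanol|:
175·0.129·(217 − 40.5) = m·2.44·(40.5 − 35.6)
11.96 m = 3984.5  ⇒  m ≈ 333.3 g

m ≈ 333 g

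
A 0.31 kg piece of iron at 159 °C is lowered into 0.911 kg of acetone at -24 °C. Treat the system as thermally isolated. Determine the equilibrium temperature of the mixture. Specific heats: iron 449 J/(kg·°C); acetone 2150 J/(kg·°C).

T_f ≈ -11.9 °C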